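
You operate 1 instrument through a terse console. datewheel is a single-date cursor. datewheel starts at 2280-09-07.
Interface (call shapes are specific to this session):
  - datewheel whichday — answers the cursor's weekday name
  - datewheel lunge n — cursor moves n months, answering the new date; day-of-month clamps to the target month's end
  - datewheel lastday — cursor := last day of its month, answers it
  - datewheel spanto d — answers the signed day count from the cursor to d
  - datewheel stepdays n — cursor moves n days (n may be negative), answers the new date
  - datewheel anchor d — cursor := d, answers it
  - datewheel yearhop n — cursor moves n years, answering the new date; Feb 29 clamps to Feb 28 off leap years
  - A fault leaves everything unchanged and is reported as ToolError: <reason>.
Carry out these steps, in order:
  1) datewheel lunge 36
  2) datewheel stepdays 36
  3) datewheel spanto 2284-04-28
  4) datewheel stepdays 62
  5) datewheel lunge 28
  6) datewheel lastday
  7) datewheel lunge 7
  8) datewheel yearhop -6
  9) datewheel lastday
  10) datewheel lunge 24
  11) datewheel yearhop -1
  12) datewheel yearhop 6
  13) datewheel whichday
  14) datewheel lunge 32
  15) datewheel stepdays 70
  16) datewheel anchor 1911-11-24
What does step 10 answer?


Act: datewheel lunge[n='36']
Obs: 2283-09-07
Act: datewheel stepdays[n='36']
Obs: 2283-10-13
Act: datewheel spanto[d='2284-04-28']
Obs: 198
Act: datewheel stepdays[n='62']
Obs: 2283-12-14
Act: datewheel lunge[n='28']
Obs: 2286-04-14
Act: datewheel lastday[]
Obs: 2286-04-30
Act: datewheel lunge[n='7']
Obs: 2286-11-30
Act: datewheel yearhop[n='-6']
Obs: 2280-11-30
Act: datewheel lastday[]
Obs: 2280-11-30
Act: datewheel lunge[n='24']
Obs: 2282-11-30
Act: datewheel yearhop[n='-1']
Obs: 2281-11-30
Act: datewheel yearhop[n='6']
Obs: 2287-11-30
Act: datewheel whichday[]
Obs: Wednesday
Act: datewheel lunge[n='32']
Obs: 2290-07-30
Act: datewheel stepdays[n='70']
Obs: 2290-10-08
Act: datewheel anchor[d='1911-11-24']
Obs: 1911-11-24

Answer: 2282-11-30


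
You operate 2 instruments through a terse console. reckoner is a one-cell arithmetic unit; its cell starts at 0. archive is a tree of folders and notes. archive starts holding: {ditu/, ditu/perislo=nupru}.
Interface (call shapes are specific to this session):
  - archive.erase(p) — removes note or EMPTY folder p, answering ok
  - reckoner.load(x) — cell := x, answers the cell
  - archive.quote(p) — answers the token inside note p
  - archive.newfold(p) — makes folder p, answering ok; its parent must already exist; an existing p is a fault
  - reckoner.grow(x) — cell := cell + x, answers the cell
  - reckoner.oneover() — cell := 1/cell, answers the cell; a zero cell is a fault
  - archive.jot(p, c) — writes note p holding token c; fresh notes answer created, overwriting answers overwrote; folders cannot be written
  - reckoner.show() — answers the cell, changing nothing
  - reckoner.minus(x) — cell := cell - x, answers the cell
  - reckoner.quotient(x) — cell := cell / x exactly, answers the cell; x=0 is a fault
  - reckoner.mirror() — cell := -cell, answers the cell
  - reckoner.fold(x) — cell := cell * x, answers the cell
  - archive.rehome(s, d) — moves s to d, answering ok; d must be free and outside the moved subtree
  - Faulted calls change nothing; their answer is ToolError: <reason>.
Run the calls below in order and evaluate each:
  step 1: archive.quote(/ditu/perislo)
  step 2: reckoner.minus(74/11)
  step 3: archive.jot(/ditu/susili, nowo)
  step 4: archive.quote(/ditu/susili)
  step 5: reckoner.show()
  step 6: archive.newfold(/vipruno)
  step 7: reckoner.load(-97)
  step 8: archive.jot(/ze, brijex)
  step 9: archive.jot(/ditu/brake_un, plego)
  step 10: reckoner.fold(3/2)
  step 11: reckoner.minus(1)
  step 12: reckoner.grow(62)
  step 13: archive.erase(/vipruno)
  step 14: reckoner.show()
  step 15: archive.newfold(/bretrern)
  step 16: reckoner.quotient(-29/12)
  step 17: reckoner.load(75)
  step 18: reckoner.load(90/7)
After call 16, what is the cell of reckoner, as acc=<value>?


% archive.quote p→/ditu/perislo
:: nupru
% reckoner.minus x→74/11
:: -74/11
% archive.jot p→/ditu/susili c→nowo
:: created
% archive.quote p→/ditu/susili
:: nowo
% reckoner.show
:: -74/11
% archive.newfold p→/vipruno
:: ok
% reckoner.load x→-97
:: -97
% archive.jot p→/ze c→brijex
:: created
% archive.jot p→/ditu/brake_un c→plego
:: created
% reckoner.fold x→3/2
:: -291/2
% reckoner.minus x→1
:: -293/2
% reckoner.grow x→62
:: -169/2
% archive.erase p→/vipruno
:: ok
% reckoner.show
:: -169/2
% archive.newfold p→/bretrern
:: ok
% reckoner.quotient x→-29/12
:: 1014/29
% reckoner.load x→75
:: 75
% reckoner.load x→90/7
:: 90/7

Answer: acc=1014/29


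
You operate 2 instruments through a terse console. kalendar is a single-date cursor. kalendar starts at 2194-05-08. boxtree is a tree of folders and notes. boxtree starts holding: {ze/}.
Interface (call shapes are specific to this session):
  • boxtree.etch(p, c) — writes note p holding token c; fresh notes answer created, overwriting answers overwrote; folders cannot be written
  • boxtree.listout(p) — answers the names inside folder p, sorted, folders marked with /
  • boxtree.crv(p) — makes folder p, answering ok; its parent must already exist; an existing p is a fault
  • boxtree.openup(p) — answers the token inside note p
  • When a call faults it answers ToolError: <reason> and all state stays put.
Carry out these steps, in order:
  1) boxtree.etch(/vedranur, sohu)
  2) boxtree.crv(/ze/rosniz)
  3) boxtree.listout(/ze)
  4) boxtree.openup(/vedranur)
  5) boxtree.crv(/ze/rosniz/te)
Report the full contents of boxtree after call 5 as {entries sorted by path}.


Act: etch[p: /vedranur; c: sohu]
Obs: created
Act: crv[p: /ze/rosniz]
Obs: ok
Act: listout[p: /ze]
Obs: [rosniz/]
Act: openup[p: /vedranur]
Obs: sohu
Act: crv[p: /ze/rosniz/te]
Obs: ok

Answer: {vedranur=sohu, ze/, ze/rosniz/, ze/rosniz/te/}


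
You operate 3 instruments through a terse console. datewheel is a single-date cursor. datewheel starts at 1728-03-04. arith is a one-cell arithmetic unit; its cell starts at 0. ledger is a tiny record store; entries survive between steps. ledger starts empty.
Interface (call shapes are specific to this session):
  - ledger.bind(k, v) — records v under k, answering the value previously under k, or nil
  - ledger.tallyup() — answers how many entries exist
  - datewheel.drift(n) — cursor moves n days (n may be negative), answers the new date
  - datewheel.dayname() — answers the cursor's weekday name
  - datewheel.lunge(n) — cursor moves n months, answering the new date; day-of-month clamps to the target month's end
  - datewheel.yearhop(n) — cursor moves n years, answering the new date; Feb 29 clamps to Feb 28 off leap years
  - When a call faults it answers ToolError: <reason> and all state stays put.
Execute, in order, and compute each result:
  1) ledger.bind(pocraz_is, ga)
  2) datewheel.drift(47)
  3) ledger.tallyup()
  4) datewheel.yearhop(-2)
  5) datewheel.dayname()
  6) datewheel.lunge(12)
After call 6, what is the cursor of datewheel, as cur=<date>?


Answer: cur=1727-04-20

Derivation:
Invoking ledger.bind passing k: pocraz_is, v: ga, yielding nil.
Invoking datewheel.drift passing n: 47, and see 1728-04-20.
I try ledger.tallyup, giving 1.
I invoke datewheel.yearhop passing n: -2, → 1726-04-20.
Then datewheel.dayname, and observe Saturday.
I try datewheel.lunge passing n: 12, — result: 1727-04-20.


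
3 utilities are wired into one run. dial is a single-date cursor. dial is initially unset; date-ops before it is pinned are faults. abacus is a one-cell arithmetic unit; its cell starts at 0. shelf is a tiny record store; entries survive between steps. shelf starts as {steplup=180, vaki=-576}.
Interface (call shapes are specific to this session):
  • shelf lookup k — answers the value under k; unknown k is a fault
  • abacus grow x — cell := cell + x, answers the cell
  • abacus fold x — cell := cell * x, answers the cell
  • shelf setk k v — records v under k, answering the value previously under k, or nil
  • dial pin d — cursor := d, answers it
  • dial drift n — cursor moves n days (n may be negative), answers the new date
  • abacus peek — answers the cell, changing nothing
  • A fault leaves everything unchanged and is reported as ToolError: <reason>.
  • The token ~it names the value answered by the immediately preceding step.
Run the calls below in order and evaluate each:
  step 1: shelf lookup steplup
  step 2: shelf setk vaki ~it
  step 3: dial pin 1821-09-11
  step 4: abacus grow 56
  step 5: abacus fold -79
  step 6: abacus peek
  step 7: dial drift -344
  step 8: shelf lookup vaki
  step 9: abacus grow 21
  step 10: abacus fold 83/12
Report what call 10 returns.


Answer: -365449/12

Derivation:
I invoke shelf lookup passing k=steplup, giving 180.
I use shelf setk passing k=vaki, v=~it, and see -576.
Then dial pin passing d=1821-09-11: 1821-09-11.
I invoke abacus grow passing x=56, yielding 56.
Next I call abacus fold passing x=-79, and observe -4424.
Next I call abacus peek(), and observe -4424.
I try dial drift passing n=-344, giving 1820-10-02.
I try shelf lookup passing k=vaki, → 180.
I call abacus grow passing x=21, — result: -4403.
I call abacus fold passing x=83/12, yielding -365449/12.


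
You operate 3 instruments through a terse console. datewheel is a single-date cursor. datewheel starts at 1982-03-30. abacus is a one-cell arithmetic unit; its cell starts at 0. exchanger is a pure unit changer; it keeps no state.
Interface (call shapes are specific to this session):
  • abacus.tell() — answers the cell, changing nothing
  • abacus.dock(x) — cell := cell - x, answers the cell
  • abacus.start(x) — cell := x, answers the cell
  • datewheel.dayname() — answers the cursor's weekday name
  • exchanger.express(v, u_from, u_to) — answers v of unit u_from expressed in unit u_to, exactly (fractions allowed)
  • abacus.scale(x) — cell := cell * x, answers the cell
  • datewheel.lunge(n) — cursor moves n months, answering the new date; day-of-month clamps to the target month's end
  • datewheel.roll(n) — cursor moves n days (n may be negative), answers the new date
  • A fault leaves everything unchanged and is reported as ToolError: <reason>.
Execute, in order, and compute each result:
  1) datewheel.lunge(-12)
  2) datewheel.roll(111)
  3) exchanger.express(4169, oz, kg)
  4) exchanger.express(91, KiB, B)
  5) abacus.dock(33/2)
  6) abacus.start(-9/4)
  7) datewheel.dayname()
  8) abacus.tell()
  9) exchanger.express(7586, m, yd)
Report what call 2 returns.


→ datewheel.lunge(n→-12)
← 1981-03-30
→ datewheel.roll(n→111)
← 1981-07-19
→ exchanger.express(v→4169, u_from→oz, u_to→kg)
← 189102659053/1600000000
→ exchanger.express(v→91, u_from→KiB, u_to→B)
← 93184
→ abacus.dock(x→33/2)
← -33/2
→ abacus.start(x→-9/4)
← -9/4
→ datewheel.dayname()
← Sunday
→ abacus.tell()
← -9/4
→ exchanger.express(v→7586, u_from→m, u_to→yd)
← 9482500/1143

Answer: 1981-07-19


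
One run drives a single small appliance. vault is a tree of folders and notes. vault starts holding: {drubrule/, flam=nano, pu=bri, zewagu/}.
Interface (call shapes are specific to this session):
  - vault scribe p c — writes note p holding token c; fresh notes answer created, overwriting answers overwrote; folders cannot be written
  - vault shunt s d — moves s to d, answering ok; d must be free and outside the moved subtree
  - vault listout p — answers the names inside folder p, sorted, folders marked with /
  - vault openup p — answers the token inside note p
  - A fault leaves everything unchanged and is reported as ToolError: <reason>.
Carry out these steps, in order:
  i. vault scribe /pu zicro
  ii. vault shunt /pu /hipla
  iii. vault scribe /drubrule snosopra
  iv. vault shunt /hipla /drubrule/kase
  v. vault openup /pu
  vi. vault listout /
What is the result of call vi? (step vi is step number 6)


Answer: [drubrule/, flam, zewagu/]

Derivation:
Act: vault scribe[p→/pu; c→zicro]
Obs: overwrote
Act: vault shunt[s→/pu; d→/hipla]
Obs: ok
Act: vault scribe[p→/drubrule; c→snosopra]
Obs: ToolError: is a directory
Act: vault shunt[s→/hipla; d→/drubrule/kase]
Obs: ok
Act: vault openup[p→/pu]
Obs: ToolError: not found
Act: vault listout[p→/]
Obs: [drubrule/, flam, zewagu/]


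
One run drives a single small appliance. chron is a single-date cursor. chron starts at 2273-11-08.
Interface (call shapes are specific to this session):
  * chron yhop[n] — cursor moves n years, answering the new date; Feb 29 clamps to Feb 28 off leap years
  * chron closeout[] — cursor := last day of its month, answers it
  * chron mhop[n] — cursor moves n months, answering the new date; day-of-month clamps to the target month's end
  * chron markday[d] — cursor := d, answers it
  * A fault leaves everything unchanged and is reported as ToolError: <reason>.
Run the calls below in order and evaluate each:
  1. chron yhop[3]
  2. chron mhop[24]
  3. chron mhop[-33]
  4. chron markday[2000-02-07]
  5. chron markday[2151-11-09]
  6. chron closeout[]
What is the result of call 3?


Answer: 2276-02-08

Derivation:
I call chron yhop(n: 3): 2276-11-08.
Using chron mhop(n: 24), giving 2278-11-08.
Using chron mhop(n: -33): 2276-02-08.
I call chron markday(d: 2000-02-07), and get 2000-02-07.
I try chron markday(d: 2151-11-09): 2151-11-09.
Invoking chron closeout, and see 2151-11-30.


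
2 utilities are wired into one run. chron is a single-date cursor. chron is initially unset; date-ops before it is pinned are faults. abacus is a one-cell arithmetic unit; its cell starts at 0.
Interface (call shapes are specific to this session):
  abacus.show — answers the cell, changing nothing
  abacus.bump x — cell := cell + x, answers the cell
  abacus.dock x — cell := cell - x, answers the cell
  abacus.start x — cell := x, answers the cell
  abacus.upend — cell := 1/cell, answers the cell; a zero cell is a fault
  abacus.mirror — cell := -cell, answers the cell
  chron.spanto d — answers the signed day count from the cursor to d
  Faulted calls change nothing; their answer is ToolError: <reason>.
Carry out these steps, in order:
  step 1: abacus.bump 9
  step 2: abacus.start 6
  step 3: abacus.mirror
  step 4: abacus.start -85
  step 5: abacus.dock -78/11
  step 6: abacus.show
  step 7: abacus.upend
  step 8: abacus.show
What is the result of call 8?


Act: abacus.bump[x='9']
Obs: 9
Act: abacus.start[x='6']
Obs: 6
Act: abacus.mirror[]
Obs: -6
Act: abacus.start[x='-85']
Obs: -85
Act: abacus.dock[x='-78/11']
Obs: -857/11
Act: abacus.show[]
Obs: -857/11
Act: abacus.upend[]
Obs: -11/857
Act: abacus.show[]
Obs: -11/857

Answer: -11/857


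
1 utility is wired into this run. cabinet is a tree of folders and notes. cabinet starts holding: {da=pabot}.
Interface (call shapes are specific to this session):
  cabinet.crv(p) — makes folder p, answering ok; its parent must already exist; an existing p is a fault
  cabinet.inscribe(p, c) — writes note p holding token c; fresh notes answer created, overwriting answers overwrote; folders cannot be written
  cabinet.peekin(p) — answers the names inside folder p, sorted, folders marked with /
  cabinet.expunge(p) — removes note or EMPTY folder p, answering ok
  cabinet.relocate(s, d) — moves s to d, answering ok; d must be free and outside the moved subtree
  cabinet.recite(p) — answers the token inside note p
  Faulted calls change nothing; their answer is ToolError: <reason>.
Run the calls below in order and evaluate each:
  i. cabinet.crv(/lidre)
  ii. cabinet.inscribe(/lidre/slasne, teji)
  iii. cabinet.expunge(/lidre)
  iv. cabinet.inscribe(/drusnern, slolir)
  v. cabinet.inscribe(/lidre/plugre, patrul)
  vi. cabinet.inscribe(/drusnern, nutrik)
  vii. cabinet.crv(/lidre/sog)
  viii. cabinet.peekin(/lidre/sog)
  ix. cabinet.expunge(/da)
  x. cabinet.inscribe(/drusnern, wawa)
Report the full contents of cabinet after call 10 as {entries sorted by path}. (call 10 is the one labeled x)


> cabinet.crv /lidre
= ok
> cabinet.inscribe /lidre/slasne teji
= created
> cabinet.expunge /lidre
= ToolError: not empty
> cabinet.inscribe /drusnern slolir
= created
> cabinet.inscribe /lidre/plugre patrul
= created
> cabinet.inscribe /drusnern nutrik
= overwrote
> cabinet.crv /lidre/sog
= ok
> cabinet.peekin /lidre/sog
= []
> cabinet.expunge /da
= ok
> cabinet.inscribe /drusnern wawa
= overwrote

Answer: {drusnern=wawa, lidre/, lidre/plugre=patrul, lidre/slasne=teji, lidre/sog/}


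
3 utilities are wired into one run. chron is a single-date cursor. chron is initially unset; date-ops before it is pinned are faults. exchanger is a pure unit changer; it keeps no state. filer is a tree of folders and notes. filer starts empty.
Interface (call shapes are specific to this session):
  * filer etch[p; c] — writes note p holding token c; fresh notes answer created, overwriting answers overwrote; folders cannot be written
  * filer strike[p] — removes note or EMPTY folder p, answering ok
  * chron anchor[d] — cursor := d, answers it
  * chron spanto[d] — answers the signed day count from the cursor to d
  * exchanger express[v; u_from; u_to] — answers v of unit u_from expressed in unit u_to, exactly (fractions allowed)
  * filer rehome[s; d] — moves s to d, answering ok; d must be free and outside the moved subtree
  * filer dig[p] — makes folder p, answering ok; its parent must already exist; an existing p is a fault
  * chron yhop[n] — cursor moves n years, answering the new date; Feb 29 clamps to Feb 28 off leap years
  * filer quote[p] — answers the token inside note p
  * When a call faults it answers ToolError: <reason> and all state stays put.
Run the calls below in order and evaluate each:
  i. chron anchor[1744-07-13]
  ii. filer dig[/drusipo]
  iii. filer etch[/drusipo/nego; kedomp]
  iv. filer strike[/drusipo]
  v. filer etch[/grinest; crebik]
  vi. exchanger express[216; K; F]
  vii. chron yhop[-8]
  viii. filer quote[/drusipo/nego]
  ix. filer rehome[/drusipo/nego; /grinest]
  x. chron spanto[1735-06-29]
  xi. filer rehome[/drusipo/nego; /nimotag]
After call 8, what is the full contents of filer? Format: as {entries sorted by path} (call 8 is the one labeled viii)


→ chron anchor(1744-07-13)
← 1744-07-13
→ filer dig(/drusipo)
← ok
→ filer etch(/drusipo/nego, kedomp)
← created
→ filer strike(/drusipo)
← ToolError: not empty
→ filer etch(/grinest, crebik)
← created
→ exchanger express(216, K, F)
← -7087/100
→ chron yhop(-8)
← 1736-07-13
→ filer quote(/drusipo/nego)
← kedomp
→ filer rehome(/drusipo/nego, /grinest)
← ToolError: exists
→ chron spanto(1735-06-29)
← -380
→ filer rehome(/drusipo/nego, /nimotag)
← ok

Answer: {drusipo/, drusipo/nego=kedomp, grinest=crebik}


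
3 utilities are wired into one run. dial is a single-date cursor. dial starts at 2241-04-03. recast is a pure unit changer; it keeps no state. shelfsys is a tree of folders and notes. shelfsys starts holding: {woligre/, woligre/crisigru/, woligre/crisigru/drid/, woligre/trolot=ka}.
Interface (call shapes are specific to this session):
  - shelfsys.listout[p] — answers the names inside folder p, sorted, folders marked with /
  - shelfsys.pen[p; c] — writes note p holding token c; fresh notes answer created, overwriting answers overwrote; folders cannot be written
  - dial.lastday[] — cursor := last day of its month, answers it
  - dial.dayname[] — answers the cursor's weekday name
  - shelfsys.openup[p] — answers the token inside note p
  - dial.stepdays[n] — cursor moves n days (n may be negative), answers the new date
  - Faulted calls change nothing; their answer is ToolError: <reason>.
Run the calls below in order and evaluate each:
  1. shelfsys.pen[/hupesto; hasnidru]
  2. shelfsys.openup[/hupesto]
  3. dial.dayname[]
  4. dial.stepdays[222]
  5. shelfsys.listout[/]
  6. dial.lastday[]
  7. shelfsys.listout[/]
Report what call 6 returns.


Answer: 2241-11-30

Derivation:
// 1. shelfsys.pen(p→/hupesto, c→hasnidru) => created
// 2. shelfsys.openup(p→/hupesto) => hasnidru
// 3. dial.dayname() => Saturday
// 4. dial.stepdays(n→222) => 2241-11-11
// 5. shelfsys.listout(p→/) => [hupesto, woligre/]
// 6. dial.lastday() => 2241-11-30
// 7. shelfsys.listout(p→/) => [hupesto, woligre/]


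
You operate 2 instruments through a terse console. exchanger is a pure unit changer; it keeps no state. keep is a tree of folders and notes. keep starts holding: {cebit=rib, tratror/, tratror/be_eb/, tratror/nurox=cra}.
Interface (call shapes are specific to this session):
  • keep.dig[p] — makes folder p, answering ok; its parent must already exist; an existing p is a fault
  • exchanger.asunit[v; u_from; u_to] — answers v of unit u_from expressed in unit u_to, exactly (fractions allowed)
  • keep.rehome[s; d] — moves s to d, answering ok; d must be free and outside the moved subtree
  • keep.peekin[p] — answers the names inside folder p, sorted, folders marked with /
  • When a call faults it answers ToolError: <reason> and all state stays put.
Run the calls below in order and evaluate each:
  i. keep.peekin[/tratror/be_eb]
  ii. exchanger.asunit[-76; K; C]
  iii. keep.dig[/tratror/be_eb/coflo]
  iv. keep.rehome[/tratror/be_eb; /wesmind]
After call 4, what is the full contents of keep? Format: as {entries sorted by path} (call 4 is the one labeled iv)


Answer: {cebit=rib, tratror/, tratror/nurox=cra, wesmind/, wesmind/coflo/}

Derivation:
Invoking peekin on p=/tratror/be_eb, which returns [].
Next I call asunit on v=-76, u_from=K, u_to=C, and observe -6983/20.
Next I call dig on p=/tratror/be_eb/coflo, and see ok.
Then rehome on s=/tratror/be_eb, d=/wesmind, yielding ok.


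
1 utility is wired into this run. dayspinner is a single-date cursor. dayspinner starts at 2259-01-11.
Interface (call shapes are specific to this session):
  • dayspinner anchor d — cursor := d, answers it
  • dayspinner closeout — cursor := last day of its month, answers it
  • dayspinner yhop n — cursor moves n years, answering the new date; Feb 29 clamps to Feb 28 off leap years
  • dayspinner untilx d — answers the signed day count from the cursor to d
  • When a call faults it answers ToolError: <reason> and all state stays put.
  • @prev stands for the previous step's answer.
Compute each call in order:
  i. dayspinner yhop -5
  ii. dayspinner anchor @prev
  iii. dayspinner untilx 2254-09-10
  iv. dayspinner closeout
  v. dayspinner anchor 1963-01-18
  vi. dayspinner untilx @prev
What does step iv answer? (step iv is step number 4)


==> dayspinner yhop(n→-5)
<== 2254-01-11
==> dayspinner anchor(d→@prev)
<== 2254-01-11
==> dayspinner untilx(d→2254-09-10)
<== 242
==> dayspinner closeout()
<== 2254-01-31
==> dayspinner anchor(d→1963-01-18)
<== 1963-01-18
==> dayspinner untilx(d→@prev)
<== 0

Answer: 2254-01-31


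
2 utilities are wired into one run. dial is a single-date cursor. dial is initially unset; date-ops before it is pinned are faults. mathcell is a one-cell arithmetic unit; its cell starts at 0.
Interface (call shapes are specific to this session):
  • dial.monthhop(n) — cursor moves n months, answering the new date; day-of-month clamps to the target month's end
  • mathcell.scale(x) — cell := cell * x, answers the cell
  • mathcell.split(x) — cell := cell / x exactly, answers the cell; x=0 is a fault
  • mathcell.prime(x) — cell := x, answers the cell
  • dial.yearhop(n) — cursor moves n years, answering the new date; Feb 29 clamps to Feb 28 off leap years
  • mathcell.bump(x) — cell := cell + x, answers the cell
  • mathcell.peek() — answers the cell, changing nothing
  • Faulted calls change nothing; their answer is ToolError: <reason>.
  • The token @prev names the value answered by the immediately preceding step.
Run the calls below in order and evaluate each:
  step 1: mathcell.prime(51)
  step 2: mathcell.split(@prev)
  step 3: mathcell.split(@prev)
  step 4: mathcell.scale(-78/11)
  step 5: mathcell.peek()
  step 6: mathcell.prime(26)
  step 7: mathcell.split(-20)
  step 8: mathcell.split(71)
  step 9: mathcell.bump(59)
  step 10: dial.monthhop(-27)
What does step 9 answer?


Answer: 41877/710

Derivation:
I call mathcell.prime with x='51', and see 51.
I run mathcell.split with x='@prev', and get 1.
Next I call mathcell.split with x='@prev': 1.
Calling mathcell.scale with x='-78/11', — result: -78/11.
Next I call mathcell.peek(), giving -78/11.
Now I run mathcell.prime with x='26': 26.
I use mathcell.split with x='-20', which returns -13/10.
Now I run mathcell.split with x='71': -13/710.
Now I run mathcell.bump with x='59', and get 41877/710.
I run dial.monthhop with n='-27', giving ToolError: no date set.


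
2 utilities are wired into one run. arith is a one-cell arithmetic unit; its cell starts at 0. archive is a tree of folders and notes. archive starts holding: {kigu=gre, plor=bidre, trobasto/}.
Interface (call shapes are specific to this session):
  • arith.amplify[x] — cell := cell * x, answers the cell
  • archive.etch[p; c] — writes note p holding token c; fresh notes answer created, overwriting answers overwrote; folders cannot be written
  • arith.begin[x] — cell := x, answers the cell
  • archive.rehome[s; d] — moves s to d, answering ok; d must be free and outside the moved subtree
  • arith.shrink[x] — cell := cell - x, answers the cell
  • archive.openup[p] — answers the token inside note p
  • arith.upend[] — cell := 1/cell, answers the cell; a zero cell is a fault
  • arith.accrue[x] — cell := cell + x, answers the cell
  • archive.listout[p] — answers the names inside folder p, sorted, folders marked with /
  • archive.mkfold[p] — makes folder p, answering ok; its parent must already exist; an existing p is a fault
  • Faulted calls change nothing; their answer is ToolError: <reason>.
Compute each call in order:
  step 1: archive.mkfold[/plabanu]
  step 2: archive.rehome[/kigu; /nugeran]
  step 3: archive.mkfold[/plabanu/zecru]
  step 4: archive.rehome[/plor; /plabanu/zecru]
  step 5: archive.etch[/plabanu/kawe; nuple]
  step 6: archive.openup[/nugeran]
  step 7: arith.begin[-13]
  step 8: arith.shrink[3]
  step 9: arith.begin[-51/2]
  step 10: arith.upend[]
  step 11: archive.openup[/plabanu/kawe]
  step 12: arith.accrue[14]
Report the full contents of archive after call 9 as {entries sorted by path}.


Step: mkfold[p→/plabanu]
Result: ok
Step: rehome[s→/kigu; d→/nugeran]
Result: ok
Step: mkfold[p→/plabanu/zecru]
Result: ok
Step: rehome[s→/plor; d→/plabanu/zecru]
Result: ToolError: exists
Step: etch[p→/plabanu/kawe; c→nuple]
Result: created
Step: openup[p→/nugeran]
Result: gre
Step: begin[x→-13]
Result: -13
Step: shrink[x→3]
Result: -16
Step: begin[x→-51/2]
Result: -51/2
Step: upend[]
Result: -2/51
Step: openup[p→/plabanu/kawe]
Result: nuple
Step: accrue[x→14]
Result: 712/51

Answer: {nugeran=gre, plabanu/, plabanu/kawe=nuple, plabanu/zecru/, plor=bidre, trobasto/}


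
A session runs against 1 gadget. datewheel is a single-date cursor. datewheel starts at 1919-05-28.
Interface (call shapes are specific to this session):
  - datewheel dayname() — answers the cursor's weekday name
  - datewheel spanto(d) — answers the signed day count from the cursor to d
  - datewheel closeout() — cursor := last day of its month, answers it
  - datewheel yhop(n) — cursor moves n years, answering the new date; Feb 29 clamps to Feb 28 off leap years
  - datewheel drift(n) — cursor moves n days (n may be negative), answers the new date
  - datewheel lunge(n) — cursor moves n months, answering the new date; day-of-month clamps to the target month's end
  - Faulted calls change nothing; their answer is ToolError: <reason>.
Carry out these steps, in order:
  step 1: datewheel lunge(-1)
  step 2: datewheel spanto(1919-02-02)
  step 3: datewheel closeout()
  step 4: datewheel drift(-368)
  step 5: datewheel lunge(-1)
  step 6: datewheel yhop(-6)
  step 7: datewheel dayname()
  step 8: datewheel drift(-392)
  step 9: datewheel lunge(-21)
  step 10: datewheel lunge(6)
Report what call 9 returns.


% datewheel lunge(n=-1) => 1919-04-28
% datewheel spanto(d=1919-02-02) => -85
% datewheel closeout() => 1919-04-30
% datewheel drift(n=-368) => 1918-04-27
% datewheel lunge(n=-1) => 1918-03-27
% datewheel yhop(n=-6) => 1912-03-27
% datewheel dayname() => Wednesday
% datewheel drift(n=-392) => 1911-03-01
% datewheel lunge(n=-21) => 1909-06-01
% datewheel lunge(n=6) => 1909-12-01

Answer: 1909-06-01


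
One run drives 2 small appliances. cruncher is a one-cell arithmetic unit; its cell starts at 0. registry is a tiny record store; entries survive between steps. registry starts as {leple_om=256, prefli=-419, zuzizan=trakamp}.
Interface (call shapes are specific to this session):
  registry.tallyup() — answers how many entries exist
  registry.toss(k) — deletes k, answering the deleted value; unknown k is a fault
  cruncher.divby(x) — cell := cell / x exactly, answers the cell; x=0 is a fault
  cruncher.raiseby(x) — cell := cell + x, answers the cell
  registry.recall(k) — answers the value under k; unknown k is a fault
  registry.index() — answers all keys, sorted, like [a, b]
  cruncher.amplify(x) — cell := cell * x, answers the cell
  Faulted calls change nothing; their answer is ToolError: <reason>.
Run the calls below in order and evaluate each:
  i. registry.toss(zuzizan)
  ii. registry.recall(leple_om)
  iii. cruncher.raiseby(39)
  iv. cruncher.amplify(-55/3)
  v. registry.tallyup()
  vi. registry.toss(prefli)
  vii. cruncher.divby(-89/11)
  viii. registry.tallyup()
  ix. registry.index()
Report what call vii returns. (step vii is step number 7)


I run registry.toss using k→zuzizan, giving trakamp.
Then registry.recall using k→leple_om: 256.
Next I call cruncher.raiseby using x→39, and observe 39.
Now I run cruncher.amplify using x→-55/3, and observe -715.
Invoking registry.tallyup, — result: 2.
Next I call registry.toss using k→prefli, giving -419.
Next I call cruncher.divby using x→-89/11, and see 7865/89.
Then registry.tallyup, and see 1.
Next I call registry.index(): [leple_om].

Answer: 7865/89


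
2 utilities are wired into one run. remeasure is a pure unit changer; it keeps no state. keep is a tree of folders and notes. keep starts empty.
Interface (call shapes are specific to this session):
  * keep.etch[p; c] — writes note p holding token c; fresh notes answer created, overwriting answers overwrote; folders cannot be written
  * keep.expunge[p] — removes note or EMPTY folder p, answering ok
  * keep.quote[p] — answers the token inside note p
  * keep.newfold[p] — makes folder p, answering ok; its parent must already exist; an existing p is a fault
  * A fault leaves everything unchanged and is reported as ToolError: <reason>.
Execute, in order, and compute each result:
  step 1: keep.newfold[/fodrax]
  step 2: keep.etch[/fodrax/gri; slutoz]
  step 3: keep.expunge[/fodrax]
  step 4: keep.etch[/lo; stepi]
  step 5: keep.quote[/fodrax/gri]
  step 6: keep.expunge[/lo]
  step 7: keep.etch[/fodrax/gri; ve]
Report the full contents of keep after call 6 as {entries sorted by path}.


Do: keep.newfold[p=/fodrax]
See: ok
Do: keep.etch[p=/fodrax/gri; c=slutoz]
See: created
Do: keep.expunge[p=/fodrax]
See: ToolError: not empty
Do: keep.etch[p=/lo; c=stepi]
See: created
Do: keep.quote[p=/fodrax/gri]
See: slutoz
Do: keep.expunge[p=/lo]
See: ok
Do: keep.etch[p=/fodrax/gri; c=ve]
See: overwrote

Answer: {fodrax/, fodrax/gri=slutoz}


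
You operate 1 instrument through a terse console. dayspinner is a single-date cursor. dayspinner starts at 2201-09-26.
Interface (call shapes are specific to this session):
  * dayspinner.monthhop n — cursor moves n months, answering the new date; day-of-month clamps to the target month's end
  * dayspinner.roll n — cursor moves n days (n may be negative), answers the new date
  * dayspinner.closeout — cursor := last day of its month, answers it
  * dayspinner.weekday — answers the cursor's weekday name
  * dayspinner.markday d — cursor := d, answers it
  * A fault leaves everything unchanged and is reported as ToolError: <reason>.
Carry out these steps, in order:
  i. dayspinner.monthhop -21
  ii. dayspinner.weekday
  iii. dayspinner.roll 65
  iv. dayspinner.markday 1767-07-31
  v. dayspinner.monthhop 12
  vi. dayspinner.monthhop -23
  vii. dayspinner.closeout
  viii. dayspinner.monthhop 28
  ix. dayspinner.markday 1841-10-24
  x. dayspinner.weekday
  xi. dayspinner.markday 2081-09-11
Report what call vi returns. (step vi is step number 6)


I try dayspinner.monthhop on n: -21, and get 2199-12-26.
Now I run dayspinner.weekday(), giving Thursday.
I use dayspinner.roll on n: 65, → 2200-03-01.
I run dayspinner.markday on d: 1767-07-31, → 1767-07-31.
I use dayspinner.monthhop on n: 12, and see 1768-07-31.
I try dayspinner.monthhop on n: -23, — result: 1766-08-31.
I invoke dayspinner.closeout, — result: 1766-08-31.
Invoking dayspinner.monthhop on n: 28, — result: 1768-12-31.
Using dayspinner.markday on d: 1841-10-24, → 1841-10-24.
I call dayspinner.weekday, which returns Sunday.
I use dayspinner.markday on d: 2081-09-11, yielding 2081-09-11.

Answer: 1766-08-31


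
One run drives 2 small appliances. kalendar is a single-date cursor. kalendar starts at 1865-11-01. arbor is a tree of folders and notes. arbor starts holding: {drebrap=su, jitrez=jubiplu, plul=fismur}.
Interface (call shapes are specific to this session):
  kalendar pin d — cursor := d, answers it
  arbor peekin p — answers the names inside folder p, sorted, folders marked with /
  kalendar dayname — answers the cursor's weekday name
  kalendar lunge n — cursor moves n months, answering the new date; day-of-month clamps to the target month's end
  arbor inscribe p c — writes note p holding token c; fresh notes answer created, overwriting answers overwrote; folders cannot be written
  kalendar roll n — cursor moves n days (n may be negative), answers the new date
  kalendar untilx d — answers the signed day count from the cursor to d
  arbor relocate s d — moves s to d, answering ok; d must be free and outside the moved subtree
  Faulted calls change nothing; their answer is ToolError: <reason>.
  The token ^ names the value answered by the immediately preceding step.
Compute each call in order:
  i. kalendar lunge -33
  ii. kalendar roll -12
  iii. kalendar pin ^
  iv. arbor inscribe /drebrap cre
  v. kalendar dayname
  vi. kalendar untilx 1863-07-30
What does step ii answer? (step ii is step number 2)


Next I call kalendar lunge passing n: -33, which returns 1863-02-01.
Then kalendar roll passing n: -12, yielding 1863-01-20.
I invoke kalendar pin passing d: ^, — result: 1863-01-20.
Invoking arbor inscribe passing p: /drebrap, c: cre, → overwrote.
Invoking kalendar dayname(), which returns Tuesday.
Using kalendar untilx passing d: 1863-07-30, → 191.

Answer: 1863-01-20


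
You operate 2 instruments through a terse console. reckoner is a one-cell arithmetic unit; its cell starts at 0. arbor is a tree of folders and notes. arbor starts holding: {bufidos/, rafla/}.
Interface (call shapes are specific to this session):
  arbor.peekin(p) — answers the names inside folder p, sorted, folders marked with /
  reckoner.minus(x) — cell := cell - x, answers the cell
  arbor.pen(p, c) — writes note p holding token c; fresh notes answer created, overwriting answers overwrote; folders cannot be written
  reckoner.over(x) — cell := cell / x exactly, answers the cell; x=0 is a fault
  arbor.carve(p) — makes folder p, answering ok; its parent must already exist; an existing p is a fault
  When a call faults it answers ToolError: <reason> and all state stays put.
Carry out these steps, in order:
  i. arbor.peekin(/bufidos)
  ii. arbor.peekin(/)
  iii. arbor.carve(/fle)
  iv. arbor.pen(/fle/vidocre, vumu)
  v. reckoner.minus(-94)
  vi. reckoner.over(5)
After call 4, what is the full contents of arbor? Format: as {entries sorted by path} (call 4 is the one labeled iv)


> peekin /bufidos
  []
> peekin /
  [bufidos/, rafla/]
> carve /fle
  ok
> pen /fle/vidocre vumu
  created
> minus -94
  94
> over 5
  94/5

Answer: {bufidos/, fle/, fle/vidocre=vumu, rafla/}


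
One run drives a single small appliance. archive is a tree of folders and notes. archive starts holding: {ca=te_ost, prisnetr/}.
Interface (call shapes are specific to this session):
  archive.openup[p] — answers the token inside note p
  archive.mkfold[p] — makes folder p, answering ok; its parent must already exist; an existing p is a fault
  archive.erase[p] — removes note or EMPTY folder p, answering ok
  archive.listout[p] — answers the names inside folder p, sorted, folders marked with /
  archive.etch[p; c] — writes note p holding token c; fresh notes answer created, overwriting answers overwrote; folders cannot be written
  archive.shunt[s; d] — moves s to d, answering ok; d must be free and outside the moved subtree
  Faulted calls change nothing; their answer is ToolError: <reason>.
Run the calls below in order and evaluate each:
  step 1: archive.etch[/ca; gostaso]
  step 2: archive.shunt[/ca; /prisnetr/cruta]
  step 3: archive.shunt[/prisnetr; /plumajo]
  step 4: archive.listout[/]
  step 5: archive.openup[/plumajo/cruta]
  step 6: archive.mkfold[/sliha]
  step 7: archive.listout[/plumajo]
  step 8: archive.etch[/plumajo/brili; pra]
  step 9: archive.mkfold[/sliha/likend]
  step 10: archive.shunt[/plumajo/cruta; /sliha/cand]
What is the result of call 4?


Answer: [plumajo/]

Derivation:
-- archive.etch(p=/ca, c=gostaso) == overwrote
-- archive.shunt(s=/ca, d=/prisnetr/cruta) == ok
-- archive.shunt(s=/prisnetr, d=/plumajo) == ok
-- archive.listout(p=/) == [plumajo/]
-- archive.openup(p=/plumajo/cruta) == gostaso
-- archive.mkfold(p=/sliha) == ok
-- archive.listout(p=/plumajo) == [cruta]
-- archive.etch(p=/plumajo/brili, c=pra) == created
-- archive.mkfold(p=/sliha/likend) == ok
-- archive.shunt(s=/plumajo/cruta, d=/sliha/cand) == ok


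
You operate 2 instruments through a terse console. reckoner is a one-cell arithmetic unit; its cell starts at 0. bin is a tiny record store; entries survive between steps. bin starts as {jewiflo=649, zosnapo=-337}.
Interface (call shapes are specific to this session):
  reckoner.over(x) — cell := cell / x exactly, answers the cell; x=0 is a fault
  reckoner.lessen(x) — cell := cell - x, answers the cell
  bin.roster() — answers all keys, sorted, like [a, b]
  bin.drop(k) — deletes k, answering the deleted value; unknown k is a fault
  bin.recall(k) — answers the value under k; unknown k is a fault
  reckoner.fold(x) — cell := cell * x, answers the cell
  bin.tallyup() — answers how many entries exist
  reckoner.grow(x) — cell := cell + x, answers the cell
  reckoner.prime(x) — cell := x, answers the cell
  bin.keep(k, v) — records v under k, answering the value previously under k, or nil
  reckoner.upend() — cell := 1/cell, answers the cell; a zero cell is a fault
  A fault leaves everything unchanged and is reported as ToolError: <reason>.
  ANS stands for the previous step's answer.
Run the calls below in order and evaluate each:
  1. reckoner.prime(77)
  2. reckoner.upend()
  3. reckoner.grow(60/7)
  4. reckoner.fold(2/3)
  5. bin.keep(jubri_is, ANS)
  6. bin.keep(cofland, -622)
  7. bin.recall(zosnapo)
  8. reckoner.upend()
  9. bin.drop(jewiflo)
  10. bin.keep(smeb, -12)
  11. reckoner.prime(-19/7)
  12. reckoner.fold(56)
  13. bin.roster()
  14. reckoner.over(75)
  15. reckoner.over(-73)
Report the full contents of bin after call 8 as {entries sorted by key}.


Answer: {cofland=-622, jewiflo=649, jubri_is=1322/231, zosnapo=-337}

Derivation:
·→ reckoner.prime(x: 77)
·← 77
·→ reckoner.upend()
·← 1/77
·→ reckoner.grow(x: 60/7)
·← 661/77
·→ reckoner.fold(x: 2/3)
·← 1322/231
·→ bin.keep(k: jubri_is, v: ANS)
·← nil
·→ bin.keep(k: cofland, v: -622)
·← nil
·→ bin.recall(k: zosnapo)
·← -337
·→ reckoner.upend()
·← 231/1322
·→ bin.drop(k: jewiflo)
·← 649
·→ bin.keep(k: smeb, v: -12)
·← nil
·→ reckoner.prime(x: -19/7)
·← -19/7
·→ reckoner.fold(x: 56)
·← -152
·→ bin.roster()
·← [cofland, jubri_is, smeb, zosnapo]
·→ reckoner.over(x: 75)
·← -152/75
·→ reckoner.over(x: -73)
·← 152/5475
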